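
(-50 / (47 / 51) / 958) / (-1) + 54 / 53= 1283277 / 1193189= 1.08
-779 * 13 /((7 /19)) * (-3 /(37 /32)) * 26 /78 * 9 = 55414944 /259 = 213957.31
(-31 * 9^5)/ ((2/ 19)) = -34779861/ 2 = -17389930.50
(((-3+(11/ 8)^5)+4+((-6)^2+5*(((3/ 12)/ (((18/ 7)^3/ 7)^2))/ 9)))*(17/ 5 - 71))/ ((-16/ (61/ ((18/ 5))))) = 3002.38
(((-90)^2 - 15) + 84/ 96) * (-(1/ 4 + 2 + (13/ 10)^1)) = -4592777/ 160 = -28704.86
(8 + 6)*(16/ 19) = 224/ 19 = 11.79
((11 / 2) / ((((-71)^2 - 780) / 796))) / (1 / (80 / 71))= 350240 / 302531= 1.16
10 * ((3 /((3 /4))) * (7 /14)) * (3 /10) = 6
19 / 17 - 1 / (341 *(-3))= 19454 / 17391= 1.12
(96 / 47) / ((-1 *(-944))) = 6 / 2773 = 0.00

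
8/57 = 0.14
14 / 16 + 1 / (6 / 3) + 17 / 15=301 / 120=2.51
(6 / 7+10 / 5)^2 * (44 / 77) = 1600 / 343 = 4.66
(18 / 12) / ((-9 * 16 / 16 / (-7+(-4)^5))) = 1031 / 6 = 171.83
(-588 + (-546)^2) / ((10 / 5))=148764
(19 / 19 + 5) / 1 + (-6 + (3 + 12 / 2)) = 9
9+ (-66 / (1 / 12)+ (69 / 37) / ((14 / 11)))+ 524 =-257.53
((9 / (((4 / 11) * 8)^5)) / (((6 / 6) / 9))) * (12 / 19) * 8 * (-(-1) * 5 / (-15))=-0.65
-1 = -1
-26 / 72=-13 / 36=-0.36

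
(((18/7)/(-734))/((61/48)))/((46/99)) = -21384/3604307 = -0.01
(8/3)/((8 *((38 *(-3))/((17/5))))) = -17/1710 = -0.01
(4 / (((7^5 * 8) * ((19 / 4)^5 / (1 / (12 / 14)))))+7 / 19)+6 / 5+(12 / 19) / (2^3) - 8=-1133013508181 / 178353410970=-6.35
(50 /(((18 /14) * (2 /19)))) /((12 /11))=338.66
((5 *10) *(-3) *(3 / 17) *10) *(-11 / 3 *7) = 115500 / 17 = 6794.12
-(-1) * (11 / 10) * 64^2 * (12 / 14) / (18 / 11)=247808 / 105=2360.08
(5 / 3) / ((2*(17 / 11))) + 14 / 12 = 29 / 17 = 1.71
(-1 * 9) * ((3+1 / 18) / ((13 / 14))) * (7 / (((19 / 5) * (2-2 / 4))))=-26950 / 741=-36.37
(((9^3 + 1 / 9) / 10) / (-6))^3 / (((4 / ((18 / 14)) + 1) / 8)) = -35319837041 / 10114875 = -3491.87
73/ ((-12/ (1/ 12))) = -73/ 144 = -0.51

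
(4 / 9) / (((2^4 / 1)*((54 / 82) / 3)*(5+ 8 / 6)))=41 / 2052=0.02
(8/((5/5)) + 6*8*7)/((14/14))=344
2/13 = 0.15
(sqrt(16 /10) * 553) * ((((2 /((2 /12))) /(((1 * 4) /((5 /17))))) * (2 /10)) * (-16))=-53088 * sqrt(10) /85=-1975.05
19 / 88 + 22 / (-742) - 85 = -2768999 / 32648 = -84.81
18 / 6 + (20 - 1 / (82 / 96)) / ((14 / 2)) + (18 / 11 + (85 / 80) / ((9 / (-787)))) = -85.58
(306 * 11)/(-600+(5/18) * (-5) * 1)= -60588/10825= -5.60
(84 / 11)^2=7056 / 121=58.31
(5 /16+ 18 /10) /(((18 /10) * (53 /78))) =2197 /1272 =1.73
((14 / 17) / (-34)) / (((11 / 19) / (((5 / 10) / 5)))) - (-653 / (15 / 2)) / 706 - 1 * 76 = -2554575433 / 33665610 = -75.88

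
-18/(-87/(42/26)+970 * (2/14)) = -126/593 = -0.21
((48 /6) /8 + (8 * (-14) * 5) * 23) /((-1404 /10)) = 2385 /26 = 91.73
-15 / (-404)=0.04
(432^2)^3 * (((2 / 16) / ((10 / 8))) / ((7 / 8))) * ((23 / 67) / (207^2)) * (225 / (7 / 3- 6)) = -43332248178524160 / 118657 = -365189143316.65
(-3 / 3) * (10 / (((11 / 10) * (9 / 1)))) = -100 / 99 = -1.01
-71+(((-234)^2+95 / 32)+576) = 1768447 / 32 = 55263.97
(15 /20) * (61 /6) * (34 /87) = 1037 /348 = 2.98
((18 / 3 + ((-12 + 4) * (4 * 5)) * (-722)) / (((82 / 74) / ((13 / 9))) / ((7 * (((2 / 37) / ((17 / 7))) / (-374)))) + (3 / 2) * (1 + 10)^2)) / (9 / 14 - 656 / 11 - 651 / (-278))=1.23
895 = 895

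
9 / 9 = 1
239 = 239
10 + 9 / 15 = 53 / 5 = 10.60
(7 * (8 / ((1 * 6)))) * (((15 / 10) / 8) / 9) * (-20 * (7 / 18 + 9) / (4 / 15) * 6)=-29575 / 36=-821.53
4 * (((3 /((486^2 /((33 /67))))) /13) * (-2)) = -22 /5714631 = -0.00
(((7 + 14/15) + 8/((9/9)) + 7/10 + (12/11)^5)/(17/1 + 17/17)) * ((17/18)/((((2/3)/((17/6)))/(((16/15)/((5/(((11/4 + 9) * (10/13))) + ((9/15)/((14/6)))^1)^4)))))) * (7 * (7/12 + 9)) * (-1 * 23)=-137652822254034375373442875/8896573958900978531016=-15472.57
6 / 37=0.16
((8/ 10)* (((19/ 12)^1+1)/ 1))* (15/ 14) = 31/ 14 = 2.21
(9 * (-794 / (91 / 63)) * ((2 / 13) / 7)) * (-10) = 1286280 / 1183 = 1087.30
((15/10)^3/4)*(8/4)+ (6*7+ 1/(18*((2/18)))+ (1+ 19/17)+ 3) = 13411/272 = 49.31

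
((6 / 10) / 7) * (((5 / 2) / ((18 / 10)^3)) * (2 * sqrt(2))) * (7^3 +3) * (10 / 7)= 432500 * sqrt(2) / 11907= 51.37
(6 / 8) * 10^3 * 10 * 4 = 30000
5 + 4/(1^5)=9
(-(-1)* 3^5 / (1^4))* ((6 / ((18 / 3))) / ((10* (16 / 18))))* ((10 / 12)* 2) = 729 / 16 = 45.56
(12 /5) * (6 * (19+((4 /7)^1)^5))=274.48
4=4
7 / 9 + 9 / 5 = 116 / 45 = 2.58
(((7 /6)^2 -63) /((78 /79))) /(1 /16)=-350602 /351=-998.87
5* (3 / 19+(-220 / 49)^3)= -1009795265 / 2235331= -451.74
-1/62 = -0.02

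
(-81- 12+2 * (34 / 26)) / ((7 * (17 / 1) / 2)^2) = -4700 / 184093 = -0.03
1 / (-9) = -0.11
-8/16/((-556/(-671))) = -671/1112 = -0.60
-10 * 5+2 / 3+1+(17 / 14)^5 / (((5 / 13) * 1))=-41.47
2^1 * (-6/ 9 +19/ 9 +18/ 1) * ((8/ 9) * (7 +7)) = 39200/ 81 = 483.95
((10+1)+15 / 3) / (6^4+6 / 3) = 8 / 649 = 0.01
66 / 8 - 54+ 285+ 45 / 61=239.99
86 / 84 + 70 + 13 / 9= 9131 / 126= 72.47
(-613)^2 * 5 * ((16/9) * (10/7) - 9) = -764689915/63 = -12137935.16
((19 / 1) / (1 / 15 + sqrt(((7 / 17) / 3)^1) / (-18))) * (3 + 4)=59850 * sqrt(357) / 1661 + 3662820 / 1661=2886.00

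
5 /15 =1 /3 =0.33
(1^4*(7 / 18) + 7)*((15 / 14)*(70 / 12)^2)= 116375 / 432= 269.39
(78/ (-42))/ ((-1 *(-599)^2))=13/ 2511607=0.00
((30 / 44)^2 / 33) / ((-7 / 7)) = -75 / 5324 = -0.01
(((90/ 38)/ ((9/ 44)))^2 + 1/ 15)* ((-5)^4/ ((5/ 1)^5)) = 726361/ 27075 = 26.83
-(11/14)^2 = -121/196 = -0.62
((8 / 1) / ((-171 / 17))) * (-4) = 544 / 171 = 3.18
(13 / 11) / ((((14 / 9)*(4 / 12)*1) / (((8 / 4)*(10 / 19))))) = 3510 / 1463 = 2.40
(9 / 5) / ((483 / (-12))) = -36 / 805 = -0.04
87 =87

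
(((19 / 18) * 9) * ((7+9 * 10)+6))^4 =14667743362801 / 16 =916733960175.06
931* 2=1862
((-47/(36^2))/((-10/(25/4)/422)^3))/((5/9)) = 11037868925/9216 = 1197685.43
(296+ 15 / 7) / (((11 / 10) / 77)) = 20870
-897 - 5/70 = -12559/14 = -897.07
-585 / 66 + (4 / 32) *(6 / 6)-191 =-17577 / 88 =-199.74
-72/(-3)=24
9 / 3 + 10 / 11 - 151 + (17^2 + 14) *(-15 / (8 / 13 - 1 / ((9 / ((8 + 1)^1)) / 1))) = 128369 / 11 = 11669.91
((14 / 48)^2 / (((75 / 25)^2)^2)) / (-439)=-0.00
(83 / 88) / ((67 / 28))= 581 / 1474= 0.39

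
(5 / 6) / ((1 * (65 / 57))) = 19 / 26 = 0.73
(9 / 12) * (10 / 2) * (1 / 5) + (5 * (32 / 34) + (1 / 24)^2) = 53441 / 9792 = 5.46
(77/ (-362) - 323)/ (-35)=117003/ 12670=9.23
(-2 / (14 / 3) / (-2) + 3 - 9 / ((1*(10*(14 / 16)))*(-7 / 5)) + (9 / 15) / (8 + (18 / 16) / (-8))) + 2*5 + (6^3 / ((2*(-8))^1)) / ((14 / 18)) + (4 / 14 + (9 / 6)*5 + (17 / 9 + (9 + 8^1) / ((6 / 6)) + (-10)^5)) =-221771220341 / 2218230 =-99976.66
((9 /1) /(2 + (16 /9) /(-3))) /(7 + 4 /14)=567 /646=0.88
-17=-17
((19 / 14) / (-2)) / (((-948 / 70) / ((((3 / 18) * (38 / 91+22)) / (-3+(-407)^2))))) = 0.00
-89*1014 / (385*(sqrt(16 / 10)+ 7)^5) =-60122637250 / 2741657251509+ 96198926980*sqrt(10) / 19191600760563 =-0.01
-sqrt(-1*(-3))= -sqrt(3)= -1.73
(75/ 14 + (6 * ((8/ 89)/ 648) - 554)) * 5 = -92287075/ 33642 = -2743.21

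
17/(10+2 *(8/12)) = 3/2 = 1.50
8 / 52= 0.15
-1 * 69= -69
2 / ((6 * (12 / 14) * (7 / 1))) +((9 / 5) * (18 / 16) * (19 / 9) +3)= 2639 / 360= 7.33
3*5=15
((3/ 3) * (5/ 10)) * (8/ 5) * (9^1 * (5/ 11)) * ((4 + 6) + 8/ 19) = 648/ 19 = 34.11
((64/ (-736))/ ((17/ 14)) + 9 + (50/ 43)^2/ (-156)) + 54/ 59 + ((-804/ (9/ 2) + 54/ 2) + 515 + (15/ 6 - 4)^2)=832692155121/ 2218038212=375.42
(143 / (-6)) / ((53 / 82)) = -5863 / 159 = -36.87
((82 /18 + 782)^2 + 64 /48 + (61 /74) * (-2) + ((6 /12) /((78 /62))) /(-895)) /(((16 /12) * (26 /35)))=302022814502297 /483531984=624618.07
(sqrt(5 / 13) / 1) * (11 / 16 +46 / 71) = 1517 * sqrt(65) / 14768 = 0.83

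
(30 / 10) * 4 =12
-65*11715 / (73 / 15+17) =-34823.55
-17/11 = -1.55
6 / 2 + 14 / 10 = 22 / 5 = 4.40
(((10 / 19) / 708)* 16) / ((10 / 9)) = 12 / 1121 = 0.01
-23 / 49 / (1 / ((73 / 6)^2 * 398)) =-24390833 / 882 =-27654.01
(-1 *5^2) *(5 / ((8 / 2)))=-125 / 4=-31.25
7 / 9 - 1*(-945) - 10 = 8422 / 9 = 935.78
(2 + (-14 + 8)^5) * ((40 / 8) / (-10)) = 3887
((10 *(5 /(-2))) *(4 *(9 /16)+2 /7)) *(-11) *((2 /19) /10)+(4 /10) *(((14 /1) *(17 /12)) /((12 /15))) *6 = 35559 /532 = 66.84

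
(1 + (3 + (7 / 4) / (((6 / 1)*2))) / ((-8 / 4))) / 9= -0.06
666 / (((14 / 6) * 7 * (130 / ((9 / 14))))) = 0.20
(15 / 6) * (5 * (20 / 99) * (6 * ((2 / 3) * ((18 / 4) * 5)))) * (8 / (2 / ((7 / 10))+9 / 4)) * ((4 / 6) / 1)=1120000 / 4719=237.34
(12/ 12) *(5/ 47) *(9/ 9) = 5/ 47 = 0.11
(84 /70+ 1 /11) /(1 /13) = 923 /55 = 16.78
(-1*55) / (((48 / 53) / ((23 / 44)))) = -6095 / 192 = -31.74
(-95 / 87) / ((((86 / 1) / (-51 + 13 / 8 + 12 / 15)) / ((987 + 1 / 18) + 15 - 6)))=614.33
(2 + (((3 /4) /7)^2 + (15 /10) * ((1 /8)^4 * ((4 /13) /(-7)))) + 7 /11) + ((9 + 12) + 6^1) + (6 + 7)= 612010649 /14350336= 42.65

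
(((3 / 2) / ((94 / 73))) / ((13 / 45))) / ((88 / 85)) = 837675 / 215072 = 3.89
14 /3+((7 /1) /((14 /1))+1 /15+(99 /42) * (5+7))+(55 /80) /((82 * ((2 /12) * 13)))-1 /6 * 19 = 27182201 /895440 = 30.36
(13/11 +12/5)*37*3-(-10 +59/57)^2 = 317.21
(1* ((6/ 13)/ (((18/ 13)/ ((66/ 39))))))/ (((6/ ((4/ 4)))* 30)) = 11/ 3510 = 0.00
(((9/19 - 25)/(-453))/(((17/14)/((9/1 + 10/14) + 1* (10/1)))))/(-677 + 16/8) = -0.00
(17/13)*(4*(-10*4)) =-2720/13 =-209.23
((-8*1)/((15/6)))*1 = -16/5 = -3.20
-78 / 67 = -1.16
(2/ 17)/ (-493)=-2/ 8381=-0.00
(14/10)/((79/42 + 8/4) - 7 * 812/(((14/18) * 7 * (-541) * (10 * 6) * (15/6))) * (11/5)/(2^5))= 0.36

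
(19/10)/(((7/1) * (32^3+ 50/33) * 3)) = 209/75697580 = 0.00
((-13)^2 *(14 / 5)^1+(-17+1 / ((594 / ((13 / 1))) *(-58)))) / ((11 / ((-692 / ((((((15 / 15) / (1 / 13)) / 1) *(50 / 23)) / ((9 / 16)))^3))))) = -4466144187245979 / 19735738880000000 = -0.23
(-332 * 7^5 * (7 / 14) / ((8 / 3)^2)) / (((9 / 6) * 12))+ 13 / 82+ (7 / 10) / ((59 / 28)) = -16871915323 / 774080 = -21796.09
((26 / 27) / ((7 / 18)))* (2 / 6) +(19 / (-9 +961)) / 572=4045355 / 4900896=0.83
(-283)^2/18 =80089/18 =4449.39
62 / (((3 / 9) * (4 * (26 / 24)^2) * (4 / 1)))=1674 / 169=9.91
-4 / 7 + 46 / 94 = -27 / 329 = -0.08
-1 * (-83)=83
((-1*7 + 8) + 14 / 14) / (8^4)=1 / 2048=0.00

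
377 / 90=4.19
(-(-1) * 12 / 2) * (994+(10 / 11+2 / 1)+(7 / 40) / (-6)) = 5981.28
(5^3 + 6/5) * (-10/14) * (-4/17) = 2524/119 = 21.21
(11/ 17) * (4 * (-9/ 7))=-396/ 119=-3.33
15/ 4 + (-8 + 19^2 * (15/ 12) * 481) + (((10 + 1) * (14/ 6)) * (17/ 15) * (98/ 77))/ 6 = 29302178/ 135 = 217053.17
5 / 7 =0.71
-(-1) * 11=11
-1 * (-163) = 163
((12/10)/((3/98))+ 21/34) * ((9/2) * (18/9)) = 60921/170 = 358.36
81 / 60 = 27 / 20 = 1.35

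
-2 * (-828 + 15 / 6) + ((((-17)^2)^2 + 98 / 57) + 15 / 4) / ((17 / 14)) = 70437.50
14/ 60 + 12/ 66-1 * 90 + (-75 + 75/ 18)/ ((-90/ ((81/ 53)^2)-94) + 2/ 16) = -22692196037/ 254825670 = -89.05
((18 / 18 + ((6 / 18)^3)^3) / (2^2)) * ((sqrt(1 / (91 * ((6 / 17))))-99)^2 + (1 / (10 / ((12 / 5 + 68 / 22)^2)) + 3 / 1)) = 56935294288351 / 23221019250-7733 * sqrt(9282) / 85293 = 2443.15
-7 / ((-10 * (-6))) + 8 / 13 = 389 / 780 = 0.50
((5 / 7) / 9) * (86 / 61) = 430 / 3843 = 0.11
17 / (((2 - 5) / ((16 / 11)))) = -272 / 33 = -8.24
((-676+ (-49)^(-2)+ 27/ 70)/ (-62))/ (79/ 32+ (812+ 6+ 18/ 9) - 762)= 43257304/ 240039975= 0.18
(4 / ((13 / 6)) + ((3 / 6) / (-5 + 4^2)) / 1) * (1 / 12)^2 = 541 / 41184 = 0.01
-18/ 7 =-2.57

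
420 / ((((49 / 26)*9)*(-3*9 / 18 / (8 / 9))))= -8320 / 567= -14.67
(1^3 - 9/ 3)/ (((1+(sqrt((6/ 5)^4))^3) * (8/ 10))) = -78125/ 124562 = -0.63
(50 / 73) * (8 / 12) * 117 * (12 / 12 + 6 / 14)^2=390000 / 3577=109.03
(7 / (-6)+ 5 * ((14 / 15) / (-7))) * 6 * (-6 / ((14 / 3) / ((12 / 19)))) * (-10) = -11880 / 133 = -89.32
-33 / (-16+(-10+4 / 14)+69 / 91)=1001 / 757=1.32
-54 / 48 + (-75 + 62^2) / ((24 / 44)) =165809 / 24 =6908.71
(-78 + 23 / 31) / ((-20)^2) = -479 / 2480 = -0.19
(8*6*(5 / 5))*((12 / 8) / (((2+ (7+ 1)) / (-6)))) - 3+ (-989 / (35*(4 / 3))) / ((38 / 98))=-7665 / 76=-100.86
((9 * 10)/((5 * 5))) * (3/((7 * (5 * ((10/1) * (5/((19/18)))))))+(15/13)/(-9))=-51759/113750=-0.46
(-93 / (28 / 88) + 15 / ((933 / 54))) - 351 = -1398543 / 2177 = -642.42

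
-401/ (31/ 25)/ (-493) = 10025/ 15283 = 0.66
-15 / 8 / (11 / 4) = -15 / 22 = -0.68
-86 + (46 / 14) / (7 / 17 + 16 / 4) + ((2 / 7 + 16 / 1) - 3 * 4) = -42509 / 525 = -80.97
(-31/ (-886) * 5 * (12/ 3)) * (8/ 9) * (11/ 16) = 1705/ 3987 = 0.43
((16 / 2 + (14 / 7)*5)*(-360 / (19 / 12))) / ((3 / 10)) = -259200 / 19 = -13642.11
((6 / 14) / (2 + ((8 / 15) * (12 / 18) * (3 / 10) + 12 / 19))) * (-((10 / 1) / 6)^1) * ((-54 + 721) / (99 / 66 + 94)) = -4752375 / 2608487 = -1.82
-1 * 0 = 0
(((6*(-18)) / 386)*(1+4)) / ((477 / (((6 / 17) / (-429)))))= 60 / 24866699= 0.00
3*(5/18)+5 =35/6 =5.83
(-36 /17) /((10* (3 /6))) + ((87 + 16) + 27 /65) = 113806 /1105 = 102.99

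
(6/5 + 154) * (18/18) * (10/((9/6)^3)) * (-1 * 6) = -24832/9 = -2759.11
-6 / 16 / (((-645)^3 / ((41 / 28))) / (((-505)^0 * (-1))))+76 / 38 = 40071527959 / 20035764000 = 2.00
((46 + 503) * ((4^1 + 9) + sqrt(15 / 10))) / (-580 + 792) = 549 * sqrt(6) / 424 + 7137 / 212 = 36.84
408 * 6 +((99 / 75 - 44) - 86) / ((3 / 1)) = 180383 / 75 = 2405.11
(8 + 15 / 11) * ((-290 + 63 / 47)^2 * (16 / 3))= 303336629872 / 72897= 4161167.54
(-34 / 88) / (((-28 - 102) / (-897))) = -1173 / 440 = -2.67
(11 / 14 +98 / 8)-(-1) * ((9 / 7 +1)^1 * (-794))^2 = 645569019 / 196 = 3293719.48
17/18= 0.94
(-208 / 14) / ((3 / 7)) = -104 / 3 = -34.67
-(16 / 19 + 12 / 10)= -194 / 95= -2.04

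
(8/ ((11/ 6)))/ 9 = 16/ 33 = 0.48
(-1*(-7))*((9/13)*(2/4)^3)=63/104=0.61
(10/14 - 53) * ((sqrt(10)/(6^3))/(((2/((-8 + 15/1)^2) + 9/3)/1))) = -427 * sqrt(10)/5364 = -0.25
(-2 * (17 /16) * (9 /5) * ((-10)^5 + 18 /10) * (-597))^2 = 2085719482321268440761 /40000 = 52142987058031711.02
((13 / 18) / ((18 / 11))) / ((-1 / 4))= -1.77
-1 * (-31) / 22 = 31 / 22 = 1.41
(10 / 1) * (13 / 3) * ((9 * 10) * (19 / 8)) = 18525 / 2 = 9262.50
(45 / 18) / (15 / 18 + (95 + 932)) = 15 / 6167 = 0.00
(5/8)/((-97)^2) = 5/75272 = 0.00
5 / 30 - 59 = -58.83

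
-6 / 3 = -2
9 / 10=0.90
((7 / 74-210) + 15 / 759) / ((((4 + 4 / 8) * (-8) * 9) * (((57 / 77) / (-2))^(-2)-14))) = -1418541919 / 14672805840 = -0.10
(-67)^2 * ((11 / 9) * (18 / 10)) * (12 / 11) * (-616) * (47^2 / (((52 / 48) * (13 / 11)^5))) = -141661537595512704 / 24134045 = -5869780121.63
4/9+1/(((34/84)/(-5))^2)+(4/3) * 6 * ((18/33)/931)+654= 21497110358/26636841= 807.04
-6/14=-3/7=-0.43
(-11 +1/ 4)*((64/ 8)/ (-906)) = 43/ 453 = 0.09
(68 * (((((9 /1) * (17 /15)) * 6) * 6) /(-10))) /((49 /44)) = -2746656 /1225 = -2242.17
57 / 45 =19 / 15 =1.27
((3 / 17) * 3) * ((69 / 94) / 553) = 621 / 883694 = 0.00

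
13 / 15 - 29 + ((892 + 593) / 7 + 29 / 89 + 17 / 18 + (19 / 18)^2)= 188120017 / 1009260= 186.39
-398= -398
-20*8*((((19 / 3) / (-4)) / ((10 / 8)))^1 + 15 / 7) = -140.19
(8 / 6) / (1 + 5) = 2 / 9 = 0.22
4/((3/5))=20/3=6.67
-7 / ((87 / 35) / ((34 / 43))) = -8330 / 3741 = -2.23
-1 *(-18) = 18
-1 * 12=-12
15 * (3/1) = 45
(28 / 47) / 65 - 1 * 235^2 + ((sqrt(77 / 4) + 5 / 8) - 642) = -1365373981 / 24440 + sqrt(77) / 2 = -55861.98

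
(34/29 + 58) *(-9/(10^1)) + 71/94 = -715573/13630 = -52.50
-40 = -40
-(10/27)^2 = -100/729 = -0.14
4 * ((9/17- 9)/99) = -64/187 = -0.34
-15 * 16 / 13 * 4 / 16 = -60 / 13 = -4.62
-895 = -895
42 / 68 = 21 / 34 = 0.62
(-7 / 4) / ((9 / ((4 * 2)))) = -14 / 9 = -1.56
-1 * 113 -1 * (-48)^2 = -2417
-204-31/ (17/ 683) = -24641/ 17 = -1449.47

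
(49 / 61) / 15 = 49 / 915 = 0.05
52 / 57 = 0.91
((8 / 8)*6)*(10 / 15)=4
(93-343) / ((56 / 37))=-4625 / 28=-165.18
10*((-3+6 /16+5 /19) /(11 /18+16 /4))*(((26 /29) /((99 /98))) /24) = -1143415 /6036756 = -0.19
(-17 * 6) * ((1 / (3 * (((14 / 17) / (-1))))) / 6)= 289 / 42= 6.88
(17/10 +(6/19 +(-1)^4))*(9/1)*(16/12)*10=6876/19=361.89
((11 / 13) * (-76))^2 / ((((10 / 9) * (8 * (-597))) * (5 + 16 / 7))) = -305767 / 2858635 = -0.11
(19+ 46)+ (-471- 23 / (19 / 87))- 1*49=-10646 / 19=-560.32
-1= -1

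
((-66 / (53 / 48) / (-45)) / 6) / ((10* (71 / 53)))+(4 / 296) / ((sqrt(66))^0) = 11837 / 394050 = 0.03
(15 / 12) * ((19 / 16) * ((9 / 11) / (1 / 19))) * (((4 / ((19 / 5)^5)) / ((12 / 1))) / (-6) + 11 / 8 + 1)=2117002145 / 38629888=54.80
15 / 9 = 5 / 3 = 1.67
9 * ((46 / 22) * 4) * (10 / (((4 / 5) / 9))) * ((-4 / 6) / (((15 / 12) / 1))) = -49680 / 11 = -4516.36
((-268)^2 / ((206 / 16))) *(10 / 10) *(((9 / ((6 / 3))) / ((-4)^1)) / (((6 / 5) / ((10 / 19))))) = -5386800 / 1957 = -2752.58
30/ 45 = 2/ 3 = 0.67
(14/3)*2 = 28/3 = 9.33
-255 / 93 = -85 / 31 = -2.74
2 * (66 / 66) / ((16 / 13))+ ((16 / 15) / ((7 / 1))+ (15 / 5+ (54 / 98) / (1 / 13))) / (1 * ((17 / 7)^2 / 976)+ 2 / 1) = 77907971 / 11512440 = 6.77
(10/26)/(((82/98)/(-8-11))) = -8.73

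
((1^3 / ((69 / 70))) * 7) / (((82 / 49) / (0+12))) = 48020 / 943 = 50.92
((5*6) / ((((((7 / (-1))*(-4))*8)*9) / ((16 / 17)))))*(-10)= -50 / 357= -0.14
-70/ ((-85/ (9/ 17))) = 126/ 289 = 0.44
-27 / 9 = -3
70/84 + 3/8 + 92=2237/24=93.21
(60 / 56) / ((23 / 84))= 90 / 23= 3.91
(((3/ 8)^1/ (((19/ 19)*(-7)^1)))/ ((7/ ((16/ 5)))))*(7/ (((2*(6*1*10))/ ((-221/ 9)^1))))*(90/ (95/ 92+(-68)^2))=782/ 1145585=0.00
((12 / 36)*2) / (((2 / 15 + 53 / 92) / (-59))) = -54280 / 979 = -55.44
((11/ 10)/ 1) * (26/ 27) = 143/ 135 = 1.06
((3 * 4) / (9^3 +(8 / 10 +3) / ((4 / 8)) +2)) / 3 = 20 / 3693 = 0.01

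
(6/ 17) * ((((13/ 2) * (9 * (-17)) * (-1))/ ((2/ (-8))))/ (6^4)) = -13/ 12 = -1.08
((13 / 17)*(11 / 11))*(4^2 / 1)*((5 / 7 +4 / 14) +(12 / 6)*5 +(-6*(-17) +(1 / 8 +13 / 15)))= 355654 / 255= 1394.72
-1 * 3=-3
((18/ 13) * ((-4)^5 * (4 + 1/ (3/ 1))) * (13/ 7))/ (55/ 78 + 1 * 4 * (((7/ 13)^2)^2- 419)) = 13687345152/ 2009216699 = 6.81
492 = 492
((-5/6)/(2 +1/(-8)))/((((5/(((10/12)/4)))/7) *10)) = -7/540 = -0.01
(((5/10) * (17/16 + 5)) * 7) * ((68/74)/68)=679/2368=0.29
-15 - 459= -474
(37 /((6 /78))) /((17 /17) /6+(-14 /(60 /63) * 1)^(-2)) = 2808.03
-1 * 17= -17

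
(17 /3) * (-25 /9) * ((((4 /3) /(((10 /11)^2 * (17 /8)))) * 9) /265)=-968 /2385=-0.41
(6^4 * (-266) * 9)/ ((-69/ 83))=85839264/ 23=3732141.91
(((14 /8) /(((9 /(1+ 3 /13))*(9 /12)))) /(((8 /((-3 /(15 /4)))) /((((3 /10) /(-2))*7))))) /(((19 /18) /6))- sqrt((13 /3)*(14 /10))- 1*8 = -48224 /6175- sqrt(1365) /15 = -10.27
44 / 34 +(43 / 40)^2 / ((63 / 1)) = 1.31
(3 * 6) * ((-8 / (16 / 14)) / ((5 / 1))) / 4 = -63 / 10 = -6.30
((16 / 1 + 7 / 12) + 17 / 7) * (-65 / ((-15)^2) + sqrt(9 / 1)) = 97417 / 1890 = 51.54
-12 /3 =-4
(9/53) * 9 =1.53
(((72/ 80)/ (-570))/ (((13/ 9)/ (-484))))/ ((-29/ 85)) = -55539/ 35815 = -1.55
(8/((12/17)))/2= 17/3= 5.67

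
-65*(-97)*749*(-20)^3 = -37779560000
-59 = -59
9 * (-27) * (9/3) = -729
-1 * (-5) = 5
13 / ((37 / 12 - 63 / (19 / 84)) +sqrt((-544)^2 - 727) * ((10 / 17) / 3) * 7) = 53795085396 / 7215317142911 +804192480 * sqrt(32801) / 7215317142911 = 0.03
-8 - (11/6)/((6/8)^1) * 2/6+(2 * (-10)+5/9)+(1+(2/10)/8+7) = -21853/1080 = -20.23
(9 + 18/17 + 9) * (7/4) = 567/17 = 33.35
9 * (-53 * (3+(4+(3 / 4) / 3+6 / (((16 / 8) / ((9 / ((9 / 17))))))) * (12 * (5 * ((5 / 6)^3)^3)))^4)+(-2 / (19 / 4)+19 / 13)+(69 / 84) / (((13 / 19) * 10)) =-10127516996928438689094026057796457360220281 / 122315778303087352258788065280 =-82798124145793.97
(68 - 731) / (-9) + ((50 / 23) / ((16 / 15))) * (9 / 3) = 44039 / 552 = 79.78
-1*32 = -32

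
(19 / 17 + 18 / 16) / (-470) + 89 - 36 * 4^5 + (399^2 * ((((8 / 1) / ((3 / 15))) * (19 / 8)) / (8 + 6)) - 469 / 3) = 40014987281 / 38352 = 1043361.16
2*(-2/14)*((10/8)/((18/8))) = -10/63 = -0.16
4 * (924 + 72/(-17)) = 3679.06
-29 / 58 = -1 / 2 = -0.50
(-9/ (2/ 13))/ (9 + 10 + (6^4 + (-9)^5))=117/ 115468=0.00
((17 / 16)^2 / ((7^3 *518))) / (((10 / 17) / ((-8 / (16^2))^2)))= 4913 / 465761730560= 0.00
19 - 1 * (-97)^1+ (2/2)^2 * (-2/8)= 463/4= 115.75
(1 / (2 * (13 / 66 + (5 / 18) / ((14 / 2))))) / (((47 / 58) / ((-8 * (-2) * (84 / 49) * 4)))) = 551232 / 1927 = 286.06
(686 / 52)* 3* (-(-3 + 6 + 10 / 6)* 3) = -554.08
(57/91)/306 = 19/9282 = 0.00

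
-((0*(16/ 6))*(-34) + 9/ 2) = -9/ 2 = -4.50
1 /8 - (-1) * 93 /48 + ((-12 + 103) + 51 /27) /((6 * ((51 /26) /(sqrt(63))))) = 64.71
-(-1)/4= 1/4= 0.25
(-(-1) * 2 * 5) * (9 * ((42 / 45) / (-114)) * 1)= -14 / 19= -0.74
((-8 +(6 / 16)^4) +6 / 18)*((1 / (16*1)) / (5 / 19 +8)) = -1785335 / 30867456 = -0.06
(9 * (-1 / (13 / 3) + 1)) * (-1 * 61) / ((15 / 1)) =-366 / 13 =-28.15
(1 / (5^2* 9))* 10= 2 / 45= 0.04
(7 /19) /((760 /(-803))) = -5621 /14440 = -0.39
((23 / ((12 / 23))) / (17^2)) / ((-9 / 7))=-3703 / 31212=-0.12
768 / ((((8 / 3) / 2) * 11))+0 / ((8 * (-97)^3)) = 576 / 11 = 52.36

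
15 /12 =5 /4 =1.25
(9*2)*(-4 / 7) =-72 / 7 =-10.29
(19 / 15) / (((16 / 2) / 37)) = 703 / 120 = 5.86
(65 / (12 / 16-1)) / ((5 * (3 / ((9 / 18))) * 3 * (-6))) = 13 / 27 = 0.48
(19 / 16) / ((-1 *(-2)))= 0.59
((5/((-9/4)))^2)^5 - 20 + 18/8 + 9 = 40837962545965/13947137604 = 2928.05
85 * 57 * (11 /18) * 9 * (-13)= -692835 /2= -346417.50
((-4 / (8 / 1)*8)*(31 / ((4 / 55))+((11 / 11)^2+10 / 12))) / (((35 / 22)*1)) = -113014 / 105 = -1076.32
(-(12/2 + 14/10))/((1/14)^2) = -7252/5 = -1450.40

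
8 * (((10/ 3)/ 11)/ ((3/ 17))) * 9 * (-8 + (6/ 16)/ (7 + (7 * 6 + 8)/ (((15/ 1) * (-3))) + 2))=-983.21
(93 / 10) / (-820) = -93 / 8200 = -0.01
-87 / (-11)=87 / 11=7.91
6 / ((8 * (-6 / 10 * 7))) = -5 / 28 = -0.18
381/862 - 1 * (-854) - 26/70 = 25767309/30170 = 854.07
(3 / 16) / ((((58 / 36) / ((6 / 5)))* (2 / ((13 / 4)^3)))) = 177957 / 74240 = 2.40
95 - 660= -565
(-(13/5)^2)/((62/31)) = -169/50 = -3.38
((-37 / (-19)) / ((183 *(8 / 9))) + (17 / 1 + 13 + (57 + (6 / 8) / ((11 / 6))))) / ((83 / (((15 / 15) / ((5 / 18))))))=80246241 / 21163340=3.79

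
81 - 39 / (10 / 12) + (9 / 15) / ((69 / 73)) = 4006 / 115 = 34.83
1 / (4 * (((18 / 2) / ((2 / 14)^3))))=1 / 12348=0.00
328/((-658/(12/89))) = -1968/29281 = -0.07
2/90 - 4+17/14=-1741/630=-2.76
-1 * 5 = -5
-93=-93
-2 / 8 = -1 / 4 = -0.25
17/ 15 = 1.13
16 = 16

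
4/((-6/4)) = -8/3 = -2.67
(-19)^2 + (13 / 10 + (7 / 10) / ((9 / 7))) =16328 / 45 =362.84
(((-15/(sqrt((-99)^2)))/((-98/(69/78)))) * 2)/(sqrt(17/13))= 115 * sqrt(221)/714714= 0.00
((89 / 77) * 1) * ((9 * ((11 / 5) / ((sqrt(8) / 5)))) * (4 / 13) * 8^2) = 51264 * sqrt(2) / 91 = 796.68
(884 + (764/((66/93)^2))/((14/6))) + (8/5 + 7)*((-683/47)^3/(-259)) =26615664522616/16268544985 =1636.02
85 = 85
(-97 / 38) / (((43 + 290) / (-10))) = 0.08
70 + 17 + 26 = 113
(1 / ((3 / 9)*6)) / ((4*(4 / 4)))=1 / 8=0.12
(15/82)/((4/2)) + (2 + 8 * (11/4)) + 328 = 57743/164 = 352.09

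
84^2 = 7056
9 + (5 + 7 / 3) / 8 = 119 / 12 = 9.92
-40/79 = -0.51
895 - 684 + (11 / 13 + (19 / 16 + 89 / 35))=1569397 / 7280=215.58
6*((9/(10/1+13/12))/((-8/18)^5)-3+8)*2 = -4272249/8512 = -501.91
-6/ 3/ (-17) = 2/ 17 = 0.12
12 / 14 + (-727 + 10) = -5013 / 7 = -716.14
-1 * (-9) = 9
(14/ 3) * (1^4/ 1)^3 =14/ 3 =4.67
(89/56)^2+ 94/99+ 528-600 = -21274445/310464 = -68.52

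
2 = 2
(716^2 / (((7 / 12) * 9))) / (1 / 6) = 585892.57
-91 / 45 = -2.02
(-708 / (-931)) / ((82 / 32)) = 11328 / 38171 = 0.30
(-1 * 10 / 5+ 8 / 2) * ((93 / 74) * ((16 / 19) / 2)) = 744 / 703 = 1.06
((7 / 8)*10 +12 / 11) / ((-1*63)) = -433 / 2772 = -0.16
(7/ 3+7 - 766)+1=-2267/ 3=-755.67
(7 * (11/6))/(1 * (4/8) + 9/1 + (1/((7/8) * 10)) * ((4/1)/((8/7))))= 35/27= 1.30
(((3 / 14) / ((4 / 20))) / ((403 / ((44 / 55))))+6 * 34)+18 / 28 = 1154607 / 5642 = 204.64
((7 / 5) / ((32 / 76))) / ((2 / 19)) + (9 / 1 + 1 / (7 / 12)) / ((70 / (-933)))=-111.22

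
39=39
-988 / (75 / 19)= -18772 / 75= -250.29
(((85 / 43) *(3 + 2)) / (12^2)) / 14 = 425 / 86688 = 0.00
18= 18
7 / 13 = 0.54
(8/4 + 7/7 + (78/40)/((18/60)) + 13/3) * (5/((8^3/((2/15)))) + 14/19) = 893993/87552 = 10.21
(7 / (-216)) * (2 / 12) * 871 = -6097 / 1296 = -4.70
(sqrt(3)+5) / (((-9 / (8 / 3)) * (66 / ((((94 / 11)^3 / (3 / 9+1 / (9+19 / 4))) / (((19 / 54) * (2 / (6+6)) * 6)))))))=-166116800 / 1694363 - 33223360 * sqrt(3) / 1694363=-132.00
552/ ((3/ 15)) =2760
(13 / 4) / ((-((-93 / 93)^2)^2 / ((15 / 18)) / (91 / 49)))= -845 / 168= -5.03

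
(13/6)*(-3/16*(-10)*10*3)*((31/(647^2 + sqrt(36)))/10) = 1209/1339568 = 0.00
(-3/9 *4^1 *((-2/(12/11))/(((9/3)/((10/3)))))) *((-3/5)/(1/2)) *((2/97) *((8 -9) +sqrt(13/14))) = 176/2619 -88 *sqrt(182)/18333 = 0.00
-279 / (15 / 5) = -93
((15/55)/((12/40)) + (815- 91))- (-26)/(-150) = 597907/825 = 724.74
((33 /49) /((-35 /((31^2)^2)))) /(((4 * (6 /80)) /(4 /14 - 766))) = 108901596320 /2401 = 45356766.48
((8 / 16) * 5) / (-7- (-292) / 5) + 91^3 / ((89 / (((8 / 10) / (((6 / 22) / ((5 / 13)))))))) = 1310988347 / 137238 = 9552.66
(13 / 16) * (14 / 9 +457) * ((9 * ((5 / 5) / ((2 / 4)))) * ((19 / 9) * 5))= 5096845 / 72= 70789.51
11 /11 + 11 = 12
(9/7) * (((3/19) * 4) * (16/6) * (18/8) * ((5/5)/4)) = 1.22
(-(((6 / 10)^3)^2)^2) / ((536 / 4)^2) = -531441 / 4383789062500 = -0.00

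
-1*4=-4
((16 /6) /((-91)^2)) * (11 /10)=44 /124215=0.00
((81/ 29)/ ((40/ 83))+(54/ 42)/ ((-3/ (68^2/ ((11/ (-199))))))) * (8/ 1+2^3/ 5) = 19216380906/ 55825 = 344225.36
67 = 67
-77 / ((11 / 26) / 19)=-3458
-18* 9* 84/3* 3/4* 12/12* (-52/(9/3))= 58968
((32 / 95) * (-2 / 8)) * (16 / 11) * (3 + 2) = -128 / 209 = -0.61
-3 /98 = -0.03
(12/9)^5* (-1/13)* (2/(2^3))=-256/3159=-0.08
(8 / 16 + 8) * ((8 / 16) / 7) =17 / 28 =0.61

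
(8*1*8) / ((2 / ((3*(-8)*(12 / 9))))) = -1024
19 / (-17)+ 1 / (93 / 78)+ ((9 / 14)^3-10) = -14480065 / 1446088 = -10.01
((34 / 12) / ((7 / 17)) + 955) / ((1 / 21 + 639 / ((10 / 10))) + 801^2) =40399 / 26974082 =0.00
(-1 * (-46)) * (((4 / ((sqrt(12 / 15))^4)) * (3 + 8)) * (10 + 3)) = 82225 / 2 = 41112.50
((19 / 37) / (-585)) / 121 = -19 / 2619045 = -0.00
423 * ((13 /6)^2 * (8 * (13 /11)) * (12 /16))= 309777 /22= 14080.77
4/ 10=0.40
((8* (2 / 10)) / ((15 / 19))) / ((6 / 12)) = 304 / 75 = 4.05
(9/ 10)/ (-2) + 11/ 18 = 29/ 180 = 0.16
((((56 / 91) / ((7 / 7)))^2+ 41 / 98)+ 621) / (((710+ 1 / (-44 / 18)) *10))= 113280233 / 1292746910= 0.09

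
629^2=395641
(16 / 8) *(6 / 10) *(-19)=-114 / 5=-22.80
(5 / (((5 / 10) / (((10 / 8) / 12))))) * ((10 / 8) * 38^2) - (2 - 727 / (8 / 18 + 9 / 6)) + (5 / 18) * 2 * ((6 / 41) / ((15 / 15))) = 25854973 / 11480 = 2252.18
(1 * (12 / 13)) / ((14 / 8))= 48 / 91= 0.53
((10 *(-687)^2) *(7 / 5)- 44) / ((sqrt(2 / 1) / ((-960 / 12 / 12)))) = -31148157.42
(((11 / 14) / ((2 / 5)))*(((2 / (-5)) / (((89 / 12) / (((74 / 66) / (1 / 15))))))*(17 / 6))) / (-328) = 0.02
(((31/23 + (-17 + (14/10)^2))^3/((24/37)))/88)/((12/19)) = -343064736474751/4818132000000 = -71.20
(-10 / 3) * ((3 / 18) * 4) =-20 / 9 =-2.22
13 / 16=0.81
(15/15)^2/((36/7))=7/36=0.19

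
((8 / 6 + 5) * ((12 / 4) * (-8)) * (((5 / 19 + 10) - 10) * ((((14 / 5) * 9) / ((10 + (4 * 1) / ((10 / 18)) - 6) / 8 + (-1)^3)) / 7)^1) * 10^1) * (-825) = 2970000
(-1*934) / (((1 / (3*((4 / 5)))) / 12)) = -134496 / 5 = -26899.20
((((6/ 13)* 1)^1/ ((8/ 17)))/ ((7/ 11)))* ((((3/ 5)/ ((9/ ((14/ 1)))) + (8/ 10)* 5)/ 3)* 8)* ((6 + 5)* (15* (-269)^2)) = 22029293396/ 91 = 242080147.21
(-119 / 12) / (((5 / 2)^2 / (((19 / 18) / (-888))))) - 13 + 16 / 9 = -13450939 / 1198800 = -11.22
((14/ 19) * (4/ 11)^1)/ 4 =14/ 209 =0.07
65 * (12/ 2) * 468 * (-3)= -547560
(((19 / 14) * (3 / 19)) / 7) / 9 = 1 / 294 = 0.00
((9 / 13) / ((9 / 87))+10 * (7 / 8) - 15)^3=12167 / 140608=0.09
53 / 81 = 0.65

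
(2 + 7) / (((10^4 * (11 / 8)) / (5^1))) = 9 / 2750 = 0.00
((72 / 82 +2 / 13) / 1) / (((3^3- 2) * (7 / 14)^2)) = 88 / 533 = 0.17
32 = 32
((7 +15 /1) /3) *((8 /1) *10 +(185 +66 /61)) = 357082 /183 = 1951.27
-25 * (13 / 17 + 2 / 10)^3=-551368 / 24565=-22.45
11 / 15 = 0.73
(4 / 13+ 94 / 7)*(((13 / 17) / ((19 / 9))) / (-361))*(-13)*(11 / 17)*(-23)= -37001250 / 13875757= -2.67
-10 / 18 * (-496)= 2480 / 9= 275.56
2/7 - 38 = -264/7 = -37.71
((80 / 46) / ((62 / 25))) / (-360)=-25 / 12834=-0.00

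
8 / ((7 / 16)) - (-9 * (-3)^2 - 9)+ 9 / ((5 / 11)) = 4483 / 35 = 128.09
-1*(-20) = 20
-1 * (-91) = 91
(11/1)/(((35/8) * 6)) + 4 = 4.42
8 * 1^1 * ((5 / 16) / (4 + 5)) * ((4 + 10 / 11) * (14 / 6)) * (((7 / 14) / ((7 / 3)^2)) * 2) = 45 / 77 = 0.58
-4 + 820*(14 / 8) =1431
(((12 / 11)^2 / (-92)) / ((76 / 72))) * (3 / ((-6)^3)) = 9 / 52877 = 0.00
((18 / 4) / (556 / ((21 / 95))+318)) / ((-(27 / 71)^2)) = -497 / 45252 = -0.01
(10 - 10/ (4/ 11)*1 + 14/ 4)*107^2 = -160286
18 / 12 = 3 / 2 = 1.50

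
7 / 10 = 0.70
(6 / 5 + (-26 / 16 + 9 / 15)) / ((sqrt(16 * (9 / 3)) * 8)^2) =7 / 122880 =0.00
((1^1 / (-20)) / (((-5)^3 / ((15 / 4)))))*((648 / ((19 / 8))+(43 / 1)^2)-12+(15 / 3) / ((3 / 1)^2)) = 180439 / 57000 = 3.17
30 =30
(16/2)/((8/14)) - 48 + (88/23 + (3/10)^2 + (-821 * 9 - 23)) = -17116793/2300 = -7442.08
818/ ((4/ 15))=6135/ 2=3067.50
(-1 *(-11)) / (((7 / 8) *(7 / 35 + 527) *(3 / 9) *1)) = 330 / 4613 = 0.07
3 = 3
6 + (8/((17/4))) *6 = 294/17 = 17.29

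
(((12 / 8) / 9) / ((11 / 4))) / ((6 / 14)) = 14 / 99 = 0.14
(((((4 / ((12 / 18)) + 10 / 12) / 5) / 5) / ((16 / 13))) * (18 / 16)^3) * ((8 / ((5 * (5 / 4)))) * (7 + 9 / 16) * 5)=15671799 / 1024000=15.30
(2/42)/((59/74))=0.06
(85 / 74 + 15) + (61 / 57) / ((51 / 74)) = 3807901 / 215118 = 17.70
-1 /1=-1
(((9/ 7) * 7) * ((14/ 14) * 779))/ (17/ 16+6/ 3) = 112176/ 49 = 2289.31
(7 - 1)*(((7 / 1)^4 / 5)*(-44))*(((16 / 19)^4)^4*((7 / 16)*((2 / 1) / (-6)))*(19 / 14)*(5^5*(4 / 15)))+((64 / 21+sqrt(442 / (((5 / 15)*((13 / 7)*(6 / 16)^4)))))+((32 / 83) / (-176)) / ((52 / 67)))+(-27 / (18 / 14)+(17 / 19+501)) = 64*sqrt(714) / 9+10123108548736782549489325039021 / 7567761462138527202454902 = 1337852.23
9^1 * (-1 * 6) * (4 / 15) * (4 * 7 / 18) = -22.40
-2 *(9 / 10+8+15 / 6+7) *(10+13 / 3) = -7912 / 15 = -527.47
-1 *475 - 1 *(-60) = -415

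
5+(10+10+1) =26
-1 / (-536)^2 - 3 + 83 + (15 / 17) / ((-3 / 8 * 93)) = 36325704659 / 454214976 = 79.97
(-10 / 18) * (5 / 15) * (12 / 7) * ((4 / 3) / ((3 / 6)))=-160 / 189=-0.85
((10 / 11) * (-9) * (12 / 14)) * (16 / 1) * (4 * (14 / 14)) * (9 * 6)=-1866240 / 77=-24236.88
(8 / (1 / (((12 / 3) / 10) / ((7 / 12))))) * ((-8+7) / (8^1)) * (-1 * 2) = 48 / 35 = 1.37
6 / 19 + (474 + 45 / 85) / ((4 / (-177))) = -27128913 / 1292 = -20997.61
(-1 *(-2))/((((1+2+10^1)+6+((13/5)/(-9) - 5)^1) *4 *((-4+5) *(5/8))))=36/617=0.06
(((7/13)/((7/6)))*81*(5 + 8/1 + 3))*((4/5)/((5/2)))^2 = 497664/8125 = 61.25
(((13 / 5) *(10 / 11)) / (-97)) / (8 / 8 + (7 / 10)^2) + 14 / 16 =1092081 / 1271864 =0.86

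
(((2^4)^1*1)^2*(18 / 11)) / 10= 2304 / 55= 41.89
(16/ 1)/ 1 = 16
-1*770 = -770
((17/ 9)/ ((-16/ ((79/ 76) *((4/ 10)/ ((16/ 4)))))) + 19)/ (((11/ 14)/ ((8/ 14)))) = 2078017/ 150480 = 13.81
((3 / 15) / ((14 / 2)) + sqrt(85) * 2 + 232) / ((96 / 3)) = sqrt(85) / 16 + 8121 / 1120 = 7.83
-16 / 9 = -1.78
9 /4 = 2.25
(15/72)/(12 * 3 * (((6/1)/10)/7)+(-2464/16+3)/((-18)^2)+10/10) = 4725/82094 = 0.06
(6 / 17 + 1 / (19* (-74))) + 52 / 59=1739625 / 1410218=1.23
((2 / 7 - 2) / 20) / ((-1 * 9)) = 1 / 105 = 0.01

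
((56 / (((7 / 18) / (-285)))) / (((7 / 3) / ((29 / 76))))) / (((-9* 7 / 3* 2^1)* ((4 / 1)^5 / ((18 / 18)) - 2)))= 3915 / 25039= 0.16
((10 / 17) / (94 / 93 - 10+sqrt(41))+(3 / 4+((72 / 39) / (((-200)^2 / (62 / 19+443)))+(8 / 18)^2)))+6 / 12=781802870029213 / 585492750765000 - 86490 * sqrt(41) / 5852879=1.24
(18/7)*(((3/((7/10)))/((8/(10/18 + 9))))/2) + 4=1037/98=10.58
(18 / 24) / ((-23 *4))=-3 / 368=-0.01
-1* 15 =-15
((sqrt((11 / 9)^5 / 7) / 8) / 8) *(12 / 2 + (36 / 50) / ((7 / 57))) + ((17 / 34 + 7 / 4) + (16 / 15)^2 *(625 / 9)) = 20933 *sqrt(77) / 1587600 + 26329 / 324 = 81.38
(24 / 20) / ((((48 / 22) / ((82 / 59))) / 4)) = 902 / 295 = 3.06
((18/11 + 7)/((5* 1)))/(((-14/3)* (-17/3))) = 171/2618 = 0.07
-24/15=-8/5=-1.60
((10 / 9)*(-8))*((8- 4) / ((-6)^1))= 160 / 27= 5.93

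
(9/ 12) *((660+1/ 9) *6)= 5941/ 2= 2970.50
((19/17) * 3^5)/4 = 4617/68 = 67.90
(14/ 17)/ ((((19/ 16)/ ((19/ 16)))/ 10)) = 8.24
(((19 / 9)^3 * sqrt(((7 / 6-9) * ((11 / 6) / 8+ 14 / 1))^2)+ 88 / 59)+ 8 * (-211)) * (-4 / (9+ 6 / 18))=7900399027 / 28903392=273.34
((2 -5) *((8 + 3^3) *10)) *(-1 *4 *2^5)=134400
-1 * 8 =-8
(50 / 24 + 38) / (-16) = -481 / 192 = -2.51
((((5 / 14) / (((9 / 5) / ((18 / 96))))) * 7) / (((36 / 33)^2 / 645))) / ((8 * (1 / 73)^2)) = 3465848375 / 36864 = 94017.15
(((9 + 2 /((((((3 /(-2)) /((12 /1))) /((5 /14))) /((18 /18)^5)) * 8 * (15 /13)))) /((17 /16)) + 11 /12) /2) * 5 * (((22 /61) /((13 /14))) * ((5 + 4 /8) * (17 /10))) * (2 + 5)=3549777 /6344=559.55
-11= -11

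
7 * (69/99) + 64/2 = 1217/33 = 36.88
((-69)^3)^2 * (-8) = -863345304648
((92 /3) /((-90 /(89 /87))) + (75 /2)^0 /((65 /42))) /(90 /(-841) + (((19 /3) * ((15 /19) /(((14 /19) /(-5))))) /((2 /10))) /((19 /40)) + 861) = 9223508 /15613762905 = 0.00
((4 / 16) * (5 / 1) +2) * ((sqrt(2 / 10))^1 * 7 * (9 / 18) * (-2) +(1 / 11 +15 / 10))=-5.00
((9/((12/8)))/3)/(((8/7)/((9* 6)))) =189/2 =94.50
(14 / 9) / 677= 14 / 6093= 0.00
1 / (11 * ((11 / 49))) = 49 / 121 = 0.40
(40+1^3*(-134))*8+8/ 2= -748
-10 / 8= -5 / 4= -1.25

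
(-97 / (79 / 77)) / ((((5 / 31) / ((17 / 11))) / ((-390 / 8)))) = 13955487 / 316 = 44162.93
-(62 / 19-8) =90 / 19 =4.74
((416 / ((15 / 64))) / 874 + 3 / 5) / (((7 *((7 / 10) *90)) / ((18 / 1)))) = 6898 / 64239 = 0.11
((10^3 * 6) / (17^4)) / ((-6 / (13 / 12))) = -3250 / 250563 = -0.01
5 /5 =1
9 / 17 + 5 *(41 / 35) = 760 / 119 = 6.39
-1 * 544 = -544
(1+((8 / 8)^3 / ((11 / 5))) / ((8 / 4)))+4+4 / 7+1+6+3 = 2433 / 154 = 15.80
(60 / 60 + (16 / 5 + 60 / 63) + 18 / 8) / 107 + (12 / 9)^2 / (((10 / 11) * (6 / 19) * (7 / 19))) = 16.88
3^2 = 9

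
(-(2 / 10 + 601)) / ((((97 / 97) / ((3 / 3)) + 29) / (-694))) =347694 / 25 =13907.76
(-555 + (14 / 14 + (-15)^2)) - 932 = -1261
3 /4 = 0.75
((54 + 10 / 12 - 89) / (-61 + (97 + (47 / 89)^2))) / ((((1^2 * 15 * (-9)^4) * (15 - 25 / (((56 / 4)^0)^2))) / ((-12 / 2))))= -324761 / 56562052950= -0.00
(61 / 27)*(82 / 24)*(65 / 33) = 162565 / 10692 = 15.20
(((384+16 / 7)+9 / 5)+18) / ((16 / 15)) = 42639 / 112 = 380.71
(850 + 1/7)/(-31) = -5951/217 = -27.42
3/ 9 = 1/ 3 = 0.33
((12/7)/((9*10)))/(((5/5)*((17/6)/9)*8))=9/1190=0.01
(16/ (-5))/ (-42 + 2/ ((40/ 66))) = 32/ 387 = 0.08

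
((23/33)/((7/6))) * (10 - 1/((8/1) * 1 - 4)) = 897/154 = 5.82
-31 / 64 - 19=-1247 / 64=-19.48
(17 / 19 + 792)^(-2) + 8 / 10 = 181563741 / 226954225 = 0.80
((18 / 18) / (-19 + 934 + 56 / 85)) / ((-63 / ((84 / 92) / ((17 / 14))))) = -70 / 5370339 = -0.00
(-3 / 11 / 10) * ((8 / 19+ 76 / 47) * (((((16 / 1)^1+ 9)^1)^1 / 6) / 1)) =-2275 / 9823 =-0.23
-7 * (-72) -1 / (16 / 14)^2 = 32207 / 64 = 503.23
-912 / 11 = -82.91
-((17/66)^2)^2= -83521/18974736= -0.00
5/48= 0.10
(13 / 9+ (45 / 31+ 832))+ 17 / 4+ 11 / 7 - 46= 6208333 / 7812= 794.72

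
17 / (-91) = -17 / 91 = -0.19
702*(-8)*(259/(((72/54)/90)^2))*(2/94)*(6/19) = -39763596600/893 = -44528103.70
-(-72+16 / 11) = 776 / 11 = 70.55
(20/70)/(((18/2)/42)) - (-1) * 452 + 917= 4111/3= 1370.33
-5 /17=-0.29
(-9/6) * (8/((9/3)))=-4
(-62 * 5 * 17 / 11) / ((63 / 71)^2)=-26566070 / 43659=-608.49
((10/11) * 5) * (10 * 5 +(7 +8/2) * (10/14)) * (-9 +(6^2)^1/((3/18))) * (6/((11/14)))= 50301000/121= 415710.74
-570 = -570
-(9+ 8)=-17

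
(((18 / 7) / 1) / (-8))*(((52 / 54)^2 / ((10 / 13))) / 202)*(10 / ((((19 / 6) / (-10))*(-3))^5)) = -3515200000 / 141798761433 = -0.02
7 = 7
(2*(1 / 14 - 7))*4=-55.43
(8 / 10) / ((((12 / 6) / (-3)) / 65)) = -78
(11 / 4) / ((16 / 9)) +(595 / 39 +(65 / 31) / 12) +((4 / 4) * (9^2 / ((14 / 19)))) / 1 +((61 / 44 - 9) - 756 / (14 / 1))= 65.29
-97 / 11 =-8.82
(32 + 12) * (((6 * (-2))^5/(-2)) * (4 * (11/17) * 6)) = 1445216256/17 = 85012720.94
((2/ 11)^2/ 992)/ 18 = 1/ 540144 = 0.00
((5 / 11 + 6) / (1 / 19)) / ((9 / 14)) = 18886 / 99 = 190.77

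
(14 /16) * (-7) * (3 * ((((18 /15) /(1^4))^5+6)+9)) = -8033697 /25000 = -321.35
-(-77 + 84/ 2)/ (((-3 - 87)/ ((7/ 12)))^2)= 343/ 233280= 0.00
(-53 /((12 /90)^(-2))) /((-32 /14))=371 /900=0.41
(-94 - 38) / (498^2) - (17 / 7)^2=-5973302 / 1012683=-5.90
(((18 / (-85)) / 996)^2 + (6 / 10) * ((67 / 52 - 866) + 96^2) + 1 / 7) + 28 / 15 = 136227739124611 / 27176071650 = 5012.78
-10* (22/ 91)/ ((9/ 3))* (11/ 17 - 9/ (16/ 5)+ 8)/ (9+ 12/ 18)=-87285/ 179452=-0.49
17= 17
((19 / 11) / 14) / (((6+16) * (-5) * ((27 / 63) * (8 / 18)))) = -57 / 9680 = -0.01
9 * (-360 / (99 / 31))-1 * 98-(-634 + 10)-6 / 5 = -26936 / 55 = -489.75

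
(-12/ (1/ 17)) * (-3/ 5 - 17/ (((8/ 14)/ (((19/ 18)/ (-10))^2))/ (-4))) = -399823/ 2700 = -148.08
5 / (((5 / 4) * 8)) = 1 / 2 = 0.50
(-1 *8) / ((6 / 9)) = -12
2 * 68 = 136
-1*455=-455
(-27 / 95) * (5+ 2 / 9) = -1.48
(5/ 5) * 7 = 7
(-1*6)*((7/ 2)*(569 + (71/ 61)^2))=-44568090/ 3721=-11977.45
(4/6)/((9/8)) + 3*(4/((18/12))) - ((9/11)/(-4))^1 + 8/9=11507/1188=9.69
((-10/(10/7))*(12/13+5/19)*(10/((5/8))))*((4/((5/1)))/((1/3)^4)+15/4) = -11247684/1235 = -9107.44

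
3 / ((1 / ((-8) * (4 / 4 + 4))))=-120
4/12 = 1/3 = 0.33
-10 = -10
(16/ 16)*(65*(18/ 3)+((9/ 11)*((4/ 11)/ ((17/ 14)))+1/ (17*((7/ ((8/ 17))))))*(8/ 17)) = 1623398842/ 4161311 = 390.12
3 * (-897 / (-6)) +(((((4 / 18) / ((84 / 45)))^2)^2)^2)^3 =407141541798538708223833223041230220094881 / 907784931546351634835748413459499319296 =448.50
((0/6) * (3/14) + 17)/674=17/674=0.03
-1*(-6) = 6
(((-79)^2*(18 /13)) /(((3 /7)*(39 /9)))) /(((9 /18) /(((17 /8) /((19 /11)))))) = 73525221 /6422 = 11448.96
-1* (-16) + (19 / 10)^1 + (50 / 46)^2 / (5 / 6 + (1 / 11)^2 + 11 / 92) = 141226583 / 7382770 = 19.13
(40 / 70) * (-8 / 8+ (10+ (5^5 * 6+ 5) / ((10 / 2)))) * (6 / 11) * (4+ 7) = 90240 / 7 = 12891.43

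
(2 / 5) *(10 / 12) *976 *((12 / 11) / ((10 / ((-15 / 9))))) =-1952 / 33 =-59.15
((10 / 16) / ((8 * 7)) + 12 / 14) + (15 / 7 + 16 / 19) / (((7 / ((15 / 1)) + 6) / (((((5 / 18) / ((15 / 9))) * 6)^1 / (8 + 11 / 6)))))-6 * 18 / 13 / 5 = -2363079163 / 3166421440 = -0.75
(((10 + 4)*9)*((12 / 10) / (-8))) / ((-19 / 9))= 1701 / 190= 8.95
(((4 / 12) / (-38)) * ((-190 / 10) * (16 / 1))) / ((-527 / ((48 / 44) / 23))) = -32 / 133331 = -0.00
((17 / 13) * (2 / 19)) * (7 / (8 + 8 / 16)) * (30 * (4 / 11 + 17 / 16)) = 26355 / 5434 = 4.85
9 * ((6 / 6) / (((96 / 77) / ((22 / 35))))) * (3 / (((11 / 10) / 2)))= 99 / 4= 24.75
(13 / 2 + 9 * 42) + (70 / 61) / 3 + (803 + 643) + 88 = 702311 / 366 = 1918.88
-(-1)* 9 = 9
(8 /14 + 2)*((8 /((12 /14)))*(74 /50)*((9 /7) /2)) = 22.83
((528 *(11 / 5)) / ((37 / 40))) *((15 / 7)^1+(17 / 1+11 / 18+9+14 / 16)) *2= 74415.16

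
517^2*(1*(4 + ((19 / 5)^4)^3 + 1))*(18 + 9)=15973066557435402512658 / 244140625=65425680619255.41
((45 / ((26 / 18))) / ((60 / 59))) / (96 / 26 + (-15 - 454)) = -1593 / 24196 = -0.07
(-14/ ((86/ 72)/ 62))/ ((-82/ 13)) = 203112/ 1763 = 115.21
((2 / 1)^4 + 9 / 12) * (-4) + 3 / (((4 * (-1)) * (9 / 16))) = -205 / 3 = -68.33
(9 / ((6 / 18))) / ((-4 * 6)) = -9 / 8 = -1.12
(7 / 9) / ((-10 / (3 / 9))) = -7 / 270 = -0.03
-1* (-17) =17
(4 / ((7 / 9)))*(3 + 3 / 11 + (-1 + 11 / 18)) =1142 / 77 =14.83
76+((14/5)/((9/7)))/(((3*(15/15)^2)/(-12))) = 3028/45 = 67.29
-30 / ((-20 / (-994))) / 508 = -2.94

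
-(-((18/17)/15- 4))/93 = -334/7905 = -0.04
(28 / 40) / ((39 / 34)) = 119 / 195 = 0.61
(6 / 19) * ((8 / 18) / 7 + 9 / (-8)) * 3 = -535 / 532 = -1.01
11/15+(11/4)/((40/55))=2167/480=4.51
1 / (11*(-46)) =-1 / 506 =-0.00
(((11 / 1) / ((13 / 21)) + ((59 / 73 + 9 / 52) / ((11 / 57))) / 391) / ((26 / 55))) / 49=1451616885 / 1890916664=0.77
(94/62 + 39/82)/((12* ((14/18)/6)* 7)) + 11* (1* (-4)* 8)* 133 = -11662569089/249116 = -46815.82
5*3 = 15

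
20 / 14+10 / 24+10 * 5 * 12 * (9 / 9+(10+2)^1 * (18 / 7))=1605755 / 84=19116.13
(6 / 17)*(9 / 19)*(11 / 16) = 0.11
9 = 9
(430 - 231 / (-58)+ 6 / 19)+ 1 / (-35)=16749793 / 38570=434.27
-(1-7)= 6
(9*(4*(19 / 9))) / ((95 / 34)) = 136 / 5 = 27.20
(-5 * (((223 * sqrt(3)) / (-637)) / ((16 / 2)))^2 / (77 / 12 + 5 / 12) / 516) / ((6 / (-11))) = 2735095 / 183134911232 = 0.00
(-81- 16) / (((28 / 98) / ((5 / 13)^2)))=-16975 / 338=-50.22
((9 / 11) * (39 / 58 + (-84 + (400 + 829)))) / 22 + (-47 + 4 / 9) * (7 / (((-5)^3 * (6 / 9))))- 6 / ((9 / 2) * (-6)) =738056507 / 15790500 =46.74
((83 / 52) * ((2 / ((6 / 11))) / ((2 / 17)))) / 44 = 1411 / 1248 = 1.13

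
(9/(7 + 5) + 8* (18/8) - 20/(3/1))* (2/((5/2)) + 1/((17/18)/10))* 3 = 412.82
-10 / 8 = -5 / 4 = -1.25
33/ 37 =0.89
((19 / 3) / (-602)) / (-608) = 1 / 57792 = 0.00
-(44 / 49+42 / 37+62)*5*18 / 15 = -384.20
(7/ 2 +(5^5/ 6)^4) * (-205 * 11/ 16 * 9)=-215053558359838055/ 2304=-93339218038124.16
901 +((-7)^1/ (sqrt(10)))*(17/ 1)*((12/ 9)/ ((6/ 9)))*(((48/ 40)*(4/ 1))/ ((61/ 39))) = 901 - 111384*sqrt(10)/ 1525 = 670.03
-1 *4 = -4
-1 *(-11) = 11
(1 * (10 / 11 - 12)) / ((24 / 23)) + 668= 86773 / 132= 657.37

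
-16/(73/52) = -832/73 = -11.40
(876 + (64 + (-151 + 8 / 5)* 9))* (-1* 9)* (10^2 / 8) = 91035 / 2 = 45517.50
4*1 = 4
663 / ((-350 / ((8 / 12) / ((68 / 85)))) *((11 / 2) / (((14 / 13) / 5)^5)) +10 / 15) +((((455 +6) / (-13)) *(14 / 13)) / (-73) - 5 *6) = -208864505247521096 / 7085679245232991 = -29.48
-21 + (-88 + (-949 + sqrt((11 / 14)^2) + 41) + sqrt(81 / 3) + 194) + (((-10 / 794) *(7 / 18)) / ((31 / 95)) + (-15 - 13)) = -659217632 / 775341 + 3 *sqrt(3) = -845.03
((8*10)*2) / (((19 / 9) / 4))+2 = 5798 / 19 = 305.16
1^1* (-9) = -9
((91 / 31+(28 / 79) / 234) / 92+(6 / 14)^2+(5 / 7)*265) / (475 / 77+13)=117067305839 / 11841835824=9.89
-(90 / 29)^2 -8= -14828 / 841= -17.63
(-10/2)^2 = 25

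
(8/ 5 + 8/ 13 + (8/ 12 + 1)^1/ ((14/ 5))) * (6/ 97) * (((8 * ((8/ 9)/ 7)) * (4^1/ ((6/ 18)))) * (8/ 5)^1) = 3.39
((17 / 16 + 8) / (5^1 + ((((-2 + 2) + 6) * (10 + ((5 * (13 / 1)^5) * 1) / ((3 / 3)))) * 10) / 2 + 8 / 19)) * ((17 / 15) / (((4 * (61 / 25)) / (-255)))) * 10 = -99524375 / 2065588545056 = -0.00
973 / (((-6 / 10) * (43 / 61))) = -296765 / 129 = -2300.50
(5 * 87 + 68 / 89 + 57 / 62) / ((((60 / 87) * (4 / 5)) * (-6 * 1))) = -69878951 / 529728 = -131.91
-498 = -498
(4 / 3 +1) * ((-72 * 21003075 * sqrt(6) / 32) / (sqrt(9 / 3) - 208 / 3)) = 11908743525 * sqrt(2) / 172948 +68806073700 * sqrt(6) / 43237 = 3995424.02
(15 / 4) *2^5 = 120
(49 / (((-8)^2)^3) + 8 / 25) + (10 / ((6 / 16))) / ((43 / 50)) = 26485090633 / 845414400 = 31.33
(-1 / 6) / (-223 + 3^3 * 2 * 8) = -1 / 1254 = -0.00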